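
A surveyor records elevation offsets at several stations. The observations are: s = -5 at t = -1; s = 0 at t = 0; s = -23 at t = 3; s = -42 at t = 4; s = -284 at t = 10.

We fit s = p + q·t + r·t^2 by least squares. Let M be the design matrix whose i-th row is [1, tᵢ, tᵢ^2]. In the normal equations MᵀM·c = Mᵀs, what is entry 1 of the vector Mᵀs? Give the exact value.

Entry 1 ↔ basis 1, so (Mᵀs)_{1} = Σᵢ sᵢ = (1)·(-5) + (1)·(0) + (1)·(-23) + (1)·(-42) + (1)·(-284) = -354.

-354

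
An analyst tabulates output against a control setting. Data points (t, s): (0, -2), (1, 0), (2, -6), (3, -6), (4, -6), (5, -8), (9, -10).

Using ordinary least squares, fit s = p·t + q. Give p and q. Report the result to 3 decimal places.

p = -1.000, q = -2.000

Sums needed: Σt·t = 136, Σt = 24, Σ1 = 7.
For Xᵀs: Σt·s = -184, Σs = -38.
XᵀX·[p, q]ᵀ = Xᵀs becomes [[136, 24]; [24, 7]]·[p, q]ᵀ = [-184, -38]ᵀ.
Δ = 136·7 − 24² = 376.
p = ((-184)·7 − 24·(-38))/376 = -1; q = (136·(-38) − 24·(-184))/376 = -2.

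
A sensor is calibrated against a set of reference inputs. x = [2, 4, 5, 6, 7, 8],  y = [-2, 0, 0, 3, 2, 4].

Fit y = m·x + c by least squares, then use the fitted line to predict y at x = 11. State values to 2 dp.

The normal equations are: 194·m + 32·c = 60;  32·m + 6·c = 7.
Δ = 194·6 − 32² = 140.
m = (60·6 − 32·7)/140 = 34/35; c = (194·7 − 32·60)/140 = -281/70.
At x = 11: ŷ = (34/35)·(11) + (-281/70)·(1) = 467/70.

ŷ = 6.67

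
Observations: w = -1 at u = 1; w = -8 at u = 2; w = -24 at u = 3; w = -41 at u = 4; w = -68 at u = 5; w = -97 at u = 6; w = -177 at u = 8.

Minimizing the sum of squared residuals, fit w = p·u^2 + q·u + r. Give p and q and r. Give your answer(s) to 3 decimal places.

MᵀM·[p, q, r]ᵀ = Mᵀw reads: 6371·p + 953·q + 155·r = -17425;  953·p + 155·q + 29·r = -2591;  155·p + 29·q + 7·r = -416.
(Σu^2·u^2 = 6371, Σu^2·u = 953, Σu^2 = 155, Σu·u = 155, Σu = 29, Σ1 = 7, Σu^2·w = -17425, Σu·w = -2591, Σw = -416.)
Row-reducing yields p = -29069/10164, q = 6263/10164, r = 163/121.

p = -2.860, q = 0.616, r = 1.347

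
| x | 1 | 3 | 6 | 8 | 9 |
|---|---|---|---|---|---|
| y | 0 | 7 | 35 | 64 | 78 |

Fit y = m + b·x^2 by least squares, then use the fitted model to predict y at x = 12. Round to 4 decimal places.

The normal system AᵀA·[m, b]ᵀ = Aᵀy is [[5, 191]; [191, 12035]]·[m, b]ᵀ = [184, 11737]ᵀ.
Δ = 5·12035 − 191² = 23694.
m = (184·12035 − 191·11737)/23694 = -9109/7898; b = (5·11737 − 191·184)/23694 = 7847/7898.
At x = 12: ŷ = (-9109/7898)·(1) + (7847/7898)·(144) = 1120859/7898.

ŷ = 141.9168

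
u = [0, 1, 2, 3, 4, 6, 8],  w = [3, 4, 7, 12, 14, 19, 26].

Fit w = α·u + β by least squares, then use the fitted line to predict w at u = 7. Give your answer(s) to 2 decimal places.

ŵ = 22.66

Entries of AᵀA: Σu·u = 130, Σu = 24, Σ1 = 7.
Right-hand side: Σu·w = 432, Σw = 85.
AᵀA·[α, β]ᵀ = Aᵀw becomes [[130, 24]; [24, 7]]·[α, β]ᵀ = [432, 85]ᵀ.
det = 130·7 − 24² = 334.
α = (432·7 − 24·85)/334 = 492/167; β = (130·85 − 24·432)/334 = 341/167.
At u = 7: ŵ = (492/167)·(7) + (341/167)·(1) = 3785/167.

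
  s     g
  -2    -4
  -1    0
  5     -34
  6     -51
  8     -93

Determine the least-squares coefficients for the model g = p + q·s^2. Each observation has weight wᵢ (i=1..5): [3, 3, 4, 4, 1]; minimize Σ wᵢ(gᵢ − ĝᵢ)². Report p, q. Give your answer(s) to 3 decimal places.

From the data, Σwᵢ·1 = 15, Σwᵢ·s^2 = 323, Σwᵢ·s^2·s^2 = 11831.
Right-hand side: Σwᵢ·g = -445, Σwᵢ·s^2·g = -16744.
Normal equations: [[15, 323]; [323, 11831]]·[p, q]ᵀ = [-445, -16744]ᵀ.
det = 15·11831 − 323² = 73136.
p = ((-445)·11831 − 323·(-16744))/73136 = 143517/73136; q = (15·(-16744) − 323·(-445))/73136 = -107425/73136.

p = 1.962, q = -1.469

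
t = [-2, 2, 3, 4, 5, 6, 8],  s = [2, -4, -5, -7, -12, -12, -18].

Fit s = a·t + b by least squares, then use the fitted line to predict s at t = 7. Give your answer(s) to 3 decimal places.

Normal-equation sums: Σt·t = 158, Σt = 26, Σ1 = 7.
For Mᵀs: Σt·s = -331, Σs = -56.
So MᵀM·[a, b]ᵀ = Mᵀs: [[158, 26]; [26, 7]]·[a, b]ᵀ = [-331, -56]ᵀ.
det = 158·7 − 26² = 430.
a = ((-331)·7 − 26·(-56))/430 = -861/430; b = (158·(-56) − 26·(-331))/430 = -121/215.
At t = 7: ŝ = (-861/430)·(7) + (-121/215)·(1) = -6269/430.

ŝ = -14.579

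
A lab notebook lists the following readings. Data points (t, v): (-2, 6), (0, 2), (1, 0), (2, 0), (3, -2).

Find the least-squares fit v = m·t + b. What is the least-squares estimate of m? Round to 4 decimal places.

m = -1.5405

Normal-equation sums: Σt·t = 18, Σt = 4, Σ1 = 5.
Moment sums: Σt·v = -18, Σv = 6.
Determinant 18·5 − 4² = 74.
m = ((-18)·5 − 4·6)/74 = -57/37; b = (18·6 − 4·(-18))/74 = 90/37.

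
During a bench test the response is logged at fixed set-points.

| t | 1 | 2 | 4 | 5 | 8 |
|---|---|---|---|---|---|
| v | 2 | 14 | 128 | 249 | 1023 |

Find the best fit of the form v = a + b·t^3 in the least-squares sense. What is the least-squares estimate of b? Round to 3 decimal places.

Setting ∂/∂a … = 0 gives: 5·a + 710·b = 1416;  710·a + 281930·b = 563207.
Determinant 5·281930 − 710² = 905550.
a = (1416·281930 − 710·563207)/905550 = -66409/90555; b = (5·563207 − 710·1416)/905550 = 72427/36222.

b = 2.000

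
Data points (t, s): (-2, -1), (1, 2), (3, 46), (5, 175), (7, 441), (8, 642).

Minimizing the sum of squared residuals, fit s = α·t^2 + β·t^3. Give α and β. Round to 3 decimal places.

Sums needed: Σt^2·t^2 = 7220, Σt^2·t^3 = 52912, Σt^3·t^3 = 396212.
And Σt^2·s = 67484, Σt^3·s = 503094.
So XᵀX·[α, β]ᵀ = Xᵀs: [[7220, 52912]; [52912, 396212]]·[α, β]ᵀ = [67484, 503094]ᵀ.
Eliminating β: 396212·(row 1) − 52912·(row 2) gives 60970896·α = 396212·67484 − 52912·503094 = 118260880, so α = 7391305/3810681.
Then β = (503094 − 52912·(7391305/3810681))/396212 = 7703159/7621362.

α = 1.940, β = 1.011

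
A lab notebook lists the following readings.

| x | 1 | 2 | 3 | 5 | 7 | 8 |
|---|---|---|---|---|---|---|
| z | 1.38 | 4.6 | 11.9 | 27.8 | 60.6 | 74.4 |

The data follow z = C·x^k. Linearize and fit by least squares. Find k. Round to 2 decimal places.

k = 1.94

Linearized form: ln z = k·ln x + ln C. From the 6 transformed points,
Σln x = 7.4265, Σ(ln x)² = 12.3883, Σln z = 16.0635, Σln x·ln z = 26.0778.
Equations: 12.3883·k + 7.4265·ln C = 26.0778;  7.4265·k + 6·ln C = 16.0635.
Δ = 12.3883·6 − (7.4265)² = 19.1764; k = (26.0778·6 − 7.4265·16.0635)/19.1764 = 1.93837, ln C = (12.3883·16.0635 − 7.4265·26.0778)/19.1764 = 0.27802.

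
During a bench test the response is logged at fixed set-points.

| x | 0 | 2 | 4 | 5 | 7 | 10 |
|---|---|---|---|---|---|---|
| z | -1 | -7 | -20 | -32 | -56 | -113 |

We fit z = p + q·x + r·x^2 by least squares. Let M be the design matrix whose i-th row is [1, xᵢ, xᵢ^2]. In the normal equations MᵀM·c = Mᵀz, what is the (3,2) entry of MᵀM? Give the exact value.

1540

Row 3 ↔ basis x^2, column 2 ↔ basis x, so (MᵀM)_{3,2} = Σᵢ (x^2)·(x) = (0)·(0) + (4)·(2) + (16)·(4) + (25)·(5) + (49)·(7) + (100)·(10) = 1540.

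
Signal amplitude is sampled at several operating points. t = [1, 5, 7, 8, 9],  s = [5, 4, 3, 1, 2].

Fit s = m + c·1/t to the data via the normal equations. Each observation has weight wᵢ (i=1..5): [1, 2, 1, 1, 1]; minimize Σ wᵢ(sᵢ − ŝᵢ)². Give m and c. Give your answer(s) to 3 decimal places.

Sums needed: Σwᵢ·1 = 6, Σwᵢ·1/t = 4483/2520, Σwᵢ·1/t·1/t = 7165657/6350400.
Moment sums: Σwᵢ·s = 19, Σwᵢ·1/t·s = 18587/2520.
So MᵀWM·[m, c]ᵀ = MᵀWs: [[6, 4483/2520]; [4483/2520, 7165657/6350400]]·[m, c]ᵀ = [19, 18587/2520]ᵀ.
Eliminating c: (7165657/6350400)·(row 1) − (4483/2520)·(row 2) gives (22896653/6350400)·m = (7165657/6350400)·19 − (4483/2520)·(18587/2520) = 26410981/3175200, so m = 52821962/22896653.
Then c = ((18587/2520) − (4483/2520)·(52821962/22896653))/(7165657/6350400) = 66389400/22896653.

m = 2.307, c = 2.900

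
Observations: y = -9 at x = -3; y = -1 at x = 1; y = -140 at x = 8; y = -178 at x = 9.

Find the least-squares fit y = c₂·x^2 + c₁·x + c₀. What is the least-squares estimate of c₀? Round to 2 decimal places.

c₀ = 3.27

Forming AᵀA = [[10739, 1215, 155]; [1215, 155, 15]; [155, 15, 4]] and Aᵀy = [-23460, -2696, -328]ᵀ gives AᵀA·[c₂, c₁, c₀]ᵀ = Aᵀy.
Inverting the 3×3 Gram matrix, [c₂, c₁, c₀]ᵀ = [-26497/13144, -125399/65720, 5375/1643]ᵀ.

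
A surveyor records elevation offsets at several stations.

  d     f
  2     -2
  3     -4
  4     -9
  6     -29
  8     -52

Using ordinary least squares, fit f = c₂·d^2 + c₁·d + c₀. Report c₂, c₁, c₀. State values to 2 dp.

c₂ = -1.01, c₁ = 1.54, c₀ = -0.20

With design matrix X, XᵀX = [[5745, 827, 129]; [827, 129, 23]; [129, 23, 5]] and Xᵀf = [-4560, -642, -96]ᵀ.
Inverting the 3×3 Gram matrix, [c₂, c₁, c₀]ᵀ = [-474/469, 1443/938, -27/134]ᵀ.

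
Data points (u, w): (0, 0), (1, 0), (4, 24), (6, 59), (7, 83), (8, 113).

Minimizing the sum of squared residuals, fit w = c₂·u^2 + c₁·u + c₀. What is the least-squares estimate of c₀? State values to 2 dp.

XᵀX·[c₂, c₁, c₀]ᵀ = Xᵀw reads: 8050·c₂ + 1136·c₁ + 166·c₀ = 13807;  1136·c₂ + 166·c₁ + 26·c₀ = 1935;  166·c₂ + 26·c₁ + 6·c₀ = 279.
Row-reducing yields c₂ = 3329/1617, c₁ = -19982/8085, c₀ = 123/490.

c₀ = 0.25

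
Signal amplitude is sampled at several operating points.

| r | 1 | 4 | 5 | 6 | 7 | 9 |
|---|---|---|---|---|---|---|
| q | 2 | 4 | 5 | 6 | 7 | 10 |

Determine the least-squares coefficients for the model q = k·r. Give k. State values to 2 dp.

The normal system MᵀM·[k]ᵀ = Mᵀq is [[208]]·[k]ᵀ = [218]ᵀ.
Hence k = 218 / 208 ≈ 1.04808.

k = 1.05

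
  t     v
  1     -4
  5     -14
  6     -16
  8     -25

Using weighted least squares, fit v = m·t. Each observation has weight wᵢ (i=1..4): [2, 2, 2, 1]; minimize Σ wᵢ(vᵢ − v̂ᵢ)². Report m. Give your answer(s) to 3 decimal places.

m = -2.872

Normal-equation sums: Σwᵢ·t·t = 188.
Moment sums: Σwᵢ·t·v = -540.
Normal equations: [[188]]·[m]ᵀ = [-540]ᵀ.
m = (-540)/188 = -2.87234.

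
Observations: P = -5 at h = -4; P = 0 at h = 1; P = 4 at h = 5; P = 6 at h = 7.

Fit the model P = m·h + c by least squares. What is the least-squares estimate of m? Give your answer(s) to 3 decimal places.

m = 1.000

Forming AᵀA = [[91, 9]; [9, 4]] and AᵀP = [82, 5]ᵀ gives AᵀA·[m, c]ᵀ = AᵀP.
Δ = 91·4 − 9² = 283.
m = (82·4 − 9·5)/283 = 1; c = (91·5 − 9·82)/283 = -1.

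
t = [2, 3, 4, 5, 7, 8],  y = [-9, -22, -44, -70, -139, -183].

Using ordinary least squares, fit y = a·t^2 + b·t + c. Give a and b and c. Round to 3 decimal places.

The normal equations are: 7475·a + 1079·b + 167·c = -21211;  1079·a + 167·b + 29·c = -3047;  167·a + 29·b + 6·c = -467.
(Σt^2·t^2 = 7475, Σt^2·t = 1079, Σt^2 = 167, Σt·t = 167, Σt = 29, Σ1 = 6, Σt^2·y = -21211, Σt·y = -3047, Σy = -467.)
Inverting the 3×3 Gram matrix, [a, b, c]ᵀ = [-304/105, -11/105, 114/35]ᵀ.

a = -2.895, b = -0.105, c = 3.257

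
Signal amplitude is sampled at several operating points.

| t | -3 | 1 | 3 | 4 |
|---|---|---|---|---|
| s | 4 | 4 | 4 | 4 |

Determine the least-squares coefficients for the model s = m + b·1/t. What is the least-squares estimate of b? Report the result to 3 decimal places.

MᵀM·[m, b]ᵀ = Mᵀs reads: 4·m + (5/4)·b = 16;  (5/4)·m + (185/144)·b = 5.
Determinant 4·(185/144) − (5/4)² = 515/144.
m = (16·(185/144) − (5/4)·5)/(515/144) = 4; b = (4·5 − (5/4)·16)/(515/144) = 0.

b = 0.000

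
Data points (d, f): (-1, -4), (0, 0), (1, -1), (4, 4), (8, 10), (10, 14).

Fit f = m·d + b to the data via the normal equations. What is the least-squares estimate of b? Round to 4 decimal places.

b = -1.7632

Entries of MᵀM: Σd·d = 182, Σd = 22, Σ1 = 6.
Right-hand side: Σd·f = 239, Σf = 23.
MᵀM·[m, b]ᵀ = Mᵀf becomes [[182, 22]; [22, 6]]·[m, b]ᵀ = [239, 23]ᵀ.
det = 182·6 − 22² = 608.
m = (239·6 − 22·23)/608 = 29/19; b = (182·23 − 22·239)/608 = -67/38.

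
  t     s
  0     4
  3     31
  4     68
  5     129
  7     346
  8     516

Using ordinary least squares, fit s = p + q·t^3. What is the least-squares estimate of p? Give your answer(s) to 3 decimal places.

p = 3.974

Sums needed: Σ1 = 6, Σt^3 = 1071, Σt^3·t^3 = 400243.
Moment sums: Σs = 1094, Σt^3·s = 404184.
MᵀM·[p, q]ᵀ = Mᵀs becomes [[6, 1071]; [1071, 400243]]·[p, q]ᵀ = [1094, 404184]ᵀ.
Eliminating q: 400243·(row 1) − 1071·(row 2) gives 1254417·p = 400243·1094 − 1071·404184 = 4984778, so p = 4984778/1254417.
Then q = (404184 − 1071·(4984778/1254417))/400243 = 417810/418139.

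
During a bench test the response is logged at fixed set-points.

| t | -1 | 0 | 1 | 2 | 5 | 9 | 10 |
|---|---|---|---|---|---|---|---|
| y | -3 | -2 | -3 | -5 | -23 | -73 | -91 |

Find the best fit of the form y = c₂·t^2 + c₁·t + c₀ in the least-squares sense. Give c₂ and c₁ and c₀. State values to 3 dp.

From the data, Σt^2·t^2 = 17204, Σt^2·t = 1862, Σt^2 = 212, Σt·t = 212, Σt = 26, Σ1 = 7.
Right-hand side: Σt^2·y = -15614, Σt·y = -1692, Σy = -200.
MᵀM·[c₂, c₁, c₀]ᵀ = Mᵀy becomes [[17204, 1862, 212]; [1862, 212, 26]; [212, 26, 7]]·[c₂, c₁, c₀]ᵀ = [-15614, -1692, -200]ᵀ.
Solving the 3×3 system (Gaussian elimination) gives c₂ = -145622/157521, c₁ = 60395/157521, c₀ = -104886/52507.

c₂ = -0.924, c₁ = 0.383, c₀ = -1.998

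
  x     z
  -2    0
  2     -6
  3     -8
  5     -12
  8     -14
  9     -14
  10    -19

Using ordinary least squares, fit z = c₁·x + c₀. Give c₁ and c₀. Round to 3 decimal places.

AᵀA·[c₁, c₀]ᵀ = Aᵀz reads: 287·c₁ + 35·c₀ = -524;  35·c₁ + 7·c₀ = -73.
Determinant 287·7 − 35² = 784.
c₁ = ((-524)·7 − 35·(-73))/784 = -159/112; c₀ = (287·(-73) − 35·(-524))/784 = -373/112.

c₁ = -1.420, c₀ = -3.330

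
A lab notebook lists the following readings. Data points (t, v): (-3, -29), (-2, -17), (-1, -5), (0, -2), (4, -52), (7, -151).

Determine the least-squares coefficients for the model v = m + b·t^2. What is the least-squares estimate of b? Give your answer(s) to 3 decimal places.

XᵀX·[m, b]ᵀ = Xᵀv reads: 6·m + 79·b = -256;  79·m + 2755·b = -8565.
(Σ1 = 6, Σt^2 = 79, Σt^2·t^2 = 2755, Σv = -256, Σt^2·v = -8565.)
det = 6·2755 − 79² = 10289.
m = ((-256)·2755 − 79·(-8565))/10289 = -28645/10289; b = (6·(-8565) − 79·(-256))/10289 = -31166/10289.

b = -3.029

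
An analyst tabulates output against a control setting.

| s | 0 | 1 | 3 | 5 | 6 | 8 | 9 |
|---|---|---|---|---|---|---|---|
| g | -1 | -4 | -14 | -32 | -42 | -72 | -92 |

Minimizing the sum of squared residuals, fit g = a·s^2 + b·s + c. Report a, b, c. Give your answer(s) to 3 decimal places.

MᵀM·[a, b, c]ᵀ = Mᵀg reads: 12660·a + 1610·b + 216·c = -14502;  1610·a + 216·b + 32·c = -1862;  216·a + 32·b + 7·c = -257.
Solving the 3×3 system (Gaussian elimination) gives a = -53107/53081, b = -48933/53081, c = -86407/53081.

a = -1.000, b = -0.922, c = -1.628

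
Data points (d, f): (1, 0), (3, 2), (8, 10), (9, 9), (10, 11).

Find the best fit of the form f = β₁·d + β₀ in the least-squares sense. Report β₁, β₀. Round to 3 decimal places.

MᵀM·[β₁, β₀]ᵀ = Mᵀf reads: 255·β₁ + 31·β₀ = 277;  31·β₁ + 5·β₀ = 32.
(Σd·d = 255, Σd = 31, Σ1 = 5, Σd·f = 277, Σf = 32.)
det = 255·5 − 31² = 314.
β₁ = (277·5 − 31·32)/314 = 393/314; β₀ = (255·32 − 31·277)/314 = -427/314.

β₁ = 1.252, β₀ = -1.360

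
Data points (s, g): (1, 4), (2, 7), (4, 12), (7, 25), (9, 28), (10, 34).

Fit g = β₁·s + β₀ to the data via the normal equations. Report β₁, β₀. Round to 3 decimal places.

Entries of XᵀX: Σs·s = 251, Σs = 33, Σ1 = 6.
Right-hand side: Σs·g = 833, Σg = 110.
Normal equations: [[251, 33]; [33, 6]]·[β₁, β₀]ᵀ = [833, 110]ᵀ.
Eliminating β₀: 6·(row 1) − 33·(row 2) gives 417·β₁ = 6·833 − 33·110 = 1368, so β₁ = 456/139.
Then β₀ = (110 − 33·(456/139))/6 = 121/417.

β₁ = 3.281, β₀ = 0.290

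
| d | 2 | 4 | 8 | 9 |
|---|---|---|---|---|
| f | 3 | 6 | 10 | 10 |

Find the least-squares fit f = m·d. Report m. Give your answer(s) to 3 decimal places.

Normal-equation sums: Σd·d = 165.
And Σd·f = 200.
Normal equations: [[165]]·[m]ᵀ = [200]ᵀ.
m = 200/165 = 1.21212.

m = 1.212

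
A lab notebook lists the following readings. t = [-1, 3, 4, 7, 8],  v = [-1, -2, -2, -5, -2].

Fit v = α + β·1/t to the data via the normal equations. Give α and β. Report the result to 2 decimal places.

α = -2.44, β = -1.23

The normal system XᵀX·[α, β]ᵀ = Xᵀv is [[5, -25/168]; [-25/168, 34141/28224]]·[α, β]ᵀ = [-12, -95/84]ᵀ.
det = 5·(34141/28224) − (-25/168)² = 5315/882.
α = ((-12)·(34141/28224) − (-25/168)·(-95/84))/(5315/882) = -207221/85040; β = (5·(-95/84) − (-25/168)·(-12))/(5315/882) = -2625/2126.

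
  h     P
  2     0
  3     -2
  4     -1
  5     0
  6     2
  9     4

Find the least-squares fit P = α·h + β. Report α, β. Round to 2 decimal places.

Forming XᵀX = [[171, 29]; [29, 6]] and XᵀP = [38, 3]ᵀ gives XᵀX·[α, β]ᵀ = XᵀP.
Eliminating β: 6·(row 1) − 29·(row 2) gives 185·α = 6·38 − 29·3 = 141, so α = 141/185.
Then β = (3 − 29·(141/185))/6 = -589/185.

α = 0.76, β = -3.18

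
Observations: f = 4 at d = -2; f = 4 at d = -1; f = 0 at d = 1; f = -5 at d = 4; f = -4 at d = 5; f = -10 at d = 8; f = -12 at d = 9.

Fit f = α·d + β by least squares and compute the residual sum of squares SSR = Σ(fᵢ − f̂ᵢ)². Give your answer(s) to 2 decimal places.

SSR = 4.75

Compute the Gram sums: Σd·d = 192, Σd = 24, Σ1 = 7.
For Aᵀf: Σd·f = -240, Σf = -23.
Determinant 192·7 − 24² = 768.
α = ((-240)·7 − 24·(-23))/768 = -47/32; β = (192·(-23) − 24·(-240))/768 = 7/4.
Residuals: -11/16, 25/32, -9/32, -7/8, 51/32, 0, -17/32; SSR = 19/4.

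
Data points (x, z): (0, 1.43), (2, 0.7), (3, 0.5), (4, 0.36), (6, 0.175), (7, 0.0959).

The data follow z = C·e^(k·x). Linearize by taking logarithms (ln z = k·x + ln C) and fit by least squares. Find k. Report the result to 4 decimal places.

k = -0.3743

Taking logs, ln z = k·x + ln C, so regress ln z on x.
Σx = 22.0000, Σ(x)² = 114.0000, Σln z = -5.8012, Σx·ln z = -33.7484.
Equations: 114.0000·k + 22.0000·ln C = -33.7484;  22.0000·k + 6·ln C = -5.8012.
Δ = 114.0000·6 − (22.0000)² = 200.0000; k = (-33.7484·6 − 22.0000·-5.8012)/200.0000 = -0.37432, ln C = (114.0000·-5.8012 − 22.0000·-33.7484)/200.0000 = 0.40563.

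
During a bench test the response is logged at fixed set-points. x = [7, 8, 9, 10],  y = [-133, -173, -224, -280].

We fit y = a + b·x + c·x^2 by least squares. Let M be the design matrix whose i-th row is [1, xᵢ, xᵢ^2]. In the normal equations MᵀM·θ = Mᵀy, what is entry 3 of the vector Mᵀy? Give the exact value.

Entry 3 ↔ basis x^2, so (Mᵀy)_{3} = Σᵢ (x^2)·yᵢ = (49)·(-133) + (64)·(-173) + (81)·(-224) + (100)·(-280) = -63733.

-63733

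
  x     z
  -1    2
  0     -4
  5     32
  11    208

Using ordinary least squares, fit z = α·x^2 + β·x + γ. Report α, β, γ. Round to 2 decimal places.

α = 2.03, β = -3.07, γ = -3.49

The normal equations are: 15267·α + 1455·β + 147·γ = 25970;  1455·α + 147·β + 15·γ = 2446;  147·α + 15·β + 4·γ = 238.
Row-reducing yields α = 5891/2906, β = -26761/8718, γ = -5068/1453.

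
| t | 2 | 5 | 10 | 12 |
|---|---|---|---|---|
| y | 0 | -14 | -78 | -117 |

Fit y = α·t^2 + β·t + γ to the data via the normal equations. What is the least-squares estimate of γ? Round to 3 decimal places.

The normal equations are: 31377·α + 2861·β + 273·γ = -24998;  2861·α + 273·β + 29·γ = -2254;  273·α + 29·β + 4·γ = -209.
Inverting the 3×3 Gram matrix, [α, β, γ]ᵀ = [-443/445, 986/445, -33/89]ᵀ.

γ = -0.371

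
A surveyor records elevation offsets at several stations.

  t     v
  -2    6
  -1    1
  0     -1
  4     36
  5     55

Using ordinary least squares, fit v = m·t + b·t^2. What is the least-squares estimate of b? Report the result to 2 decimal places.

b = 2.00

Forming AᵀA = [[46, 180]; [180, 898]] and Aᵀv = [406, 1976]ᵀ gives AᵀA·[m, b]ᵀ = Aᵀv.
Δ = 46·898 − 180² = 8908.
m = (406·898 − 180·1976)/8908 = 1; b = (46·1976 − 180·406)/8908 = 2.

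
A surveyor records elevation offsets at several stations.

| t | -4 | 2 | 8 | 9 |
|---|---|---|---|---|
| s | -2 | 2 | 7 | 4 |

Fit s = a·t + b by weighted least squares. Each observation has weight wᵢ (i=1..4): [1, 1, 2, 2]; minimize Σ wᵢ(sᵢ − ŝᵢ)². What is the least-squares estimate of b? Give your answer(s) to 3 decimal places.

b = 0.656

Entries of AᵀWA: Σwᵢ·t·t = 310, Σwᵢ·t = 32, Σwᵢ·1 = 6.
And Σwᵢ·t·s = 196, Σwᵢ·s = 22.
So AᵀWA·[a, b]ᵀ = AᵀWs: [[310, 32]; [32, 6]]·[a, b]ᵀ = [196, 22]ᵀ.
Δ = 310·6 − 32² = 836.
a = (196·6 − 32·22)/836 = 118/209; b = (310·22 − 32·196)/836 = 137/209.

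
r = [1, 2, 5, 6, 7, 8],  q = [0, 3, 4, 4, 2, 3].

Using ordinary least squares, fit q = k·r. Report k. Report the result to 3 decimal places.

Sums needed: Σr·r = 179.
And Σr·q = 88.
So XᵀX·[k]ᵀ = Xᵀq: [[179]]·[k]ᵀ = [88]ᵀ.
Hence k = 88 / 179 ≈ 0.49162.

k = 0.492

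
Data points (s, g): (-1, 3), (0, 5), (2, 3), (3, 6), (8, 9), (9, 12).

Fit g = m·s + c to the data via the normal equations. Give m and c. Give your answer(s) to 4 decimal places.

With design matrix X, XᵀX = [[159, 21]; [21, 6]] and Xᵀg = [201, 38]ᵀ.
det = 159·6 − 21² = 513.
m = (201·6 − 21·38)/513 = 136/171; c = (159·38 − 21·201)/513 = 607/171.

m = 0.7953, c = 3.5497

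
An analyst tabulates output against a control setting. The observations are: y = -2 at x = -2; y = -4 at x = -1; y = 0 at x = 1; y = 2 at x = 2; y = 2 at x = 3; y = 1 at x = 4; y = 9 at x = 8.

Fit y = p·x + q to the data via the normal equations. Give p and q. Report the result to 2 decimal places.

p = 1.15, q = -1.32

Compute the Gram sums: Σx·x = 99, Σx = 15, Σ1 = 7.
And Σx·y = 94, Σy = 8.
Normal equations: [[99, 15]; [15, 7]]·[p, q]ᵀ = [94, 8]ᵀ.
Eliminating q: 7·(row 1) − 15·(row 2) gives 468·p = 7·94 − 15·8 = 538, so p = 269/234.
Then q = (8 − 15·(269/234))/7 = -103/78.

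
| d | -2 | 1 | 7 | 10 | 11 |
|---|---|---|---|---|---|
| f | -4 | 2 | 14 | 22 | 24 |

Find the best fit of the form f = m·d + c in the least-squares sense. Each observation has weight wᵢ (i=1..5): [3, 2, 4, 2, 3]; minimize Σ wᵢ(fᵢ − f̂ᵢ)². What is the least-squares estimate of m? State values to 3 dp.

m = 2.146

Setting ∂/∂m … = 0 gives: 773·m + 77·c = 1652;  77·m + 14·c = 164.
det = 773·14 − 77² = 4893.
m = (1652·14 − 77·164)/4893 = 500/233; c = (773·164 − 77·1652)/4893 = -144/1631.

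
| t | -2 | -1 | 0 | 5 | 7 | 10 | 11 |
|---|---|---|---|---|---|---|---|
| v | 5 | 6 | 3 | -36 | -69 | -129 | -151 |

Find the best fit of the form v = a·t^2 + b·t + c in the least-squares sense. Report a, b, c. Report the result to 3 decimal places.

Sums needed: Σt^2·t^2 = 27684, Σt^2·t = 2790, Σt^2 = 300, Σt·t = 300, Σt = 30, Σ1 = 7.
For Aᵀv: Σt^2·v = -35426, Σt·v = -3630, Σv = -371.
So AᵀA·[a, b, c]ᵀ = Aᵀv: [[27684, 2790, 300]; [2790, 300, 30]; [300, 30, 7]]·[a, b, c]ᵀ = [-35426, -3630, -371]ᵀ.
Inverting the 3×3 Gram matrix, [a, b, c]ᵀ = [-6500/6507, -3777/1205, 7037/2169]ᵀ.

a = -0.999, b = -3.134, c = 3.244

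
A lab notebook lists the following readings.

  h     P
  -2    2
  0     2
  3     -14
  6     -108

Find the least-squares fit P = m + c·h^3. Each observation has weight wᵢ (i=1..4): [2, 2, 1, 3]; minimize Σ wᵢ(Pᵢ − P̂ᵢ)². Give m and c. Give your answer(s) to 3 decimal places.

m = -0.119, c = -0.499

From the data, Σwᵢ·1 = 8, Σwᵢ·h^3 = 659, Σwᵢ·h^3·h^3 = 140825.
Right-hand side: Σwᵢ·P = -330, Σwᵢ·h^3·P = -70394.
So MᵀWM·[m, c]ᵀ = MᵀWP: [[8, 659]; [659, 140825]]·[m, c]ᵀ = [-330, -70394]ᵀ.
Eliminating c: 140825·(row 1) − 659·(row 2) gives 692319·m = 140825·(-330) − 659·(-70394) = -82604, so m = -82604/692319.
Then c = ((-70394) − 659·(-82604/692319))/140825 = -345682/692319.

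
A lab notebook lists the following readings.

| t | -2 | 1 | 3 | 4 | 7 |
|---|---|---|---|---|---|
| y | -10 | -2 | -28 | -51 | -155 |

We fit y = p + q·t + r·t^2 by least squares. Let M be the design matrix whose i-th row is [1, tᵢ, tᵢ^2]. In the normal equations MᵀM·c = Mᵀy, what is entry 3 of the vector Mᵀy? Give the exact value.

Entry 3 ↔ basis t^2, so (Mᵀy)_{3} = Σᵢ (t^2)·yᵢ = (4)·(-10) + (1)·(-2) + (9)·(-28) + (16)·(-51) + (49)·(-155) = -8705.

-8705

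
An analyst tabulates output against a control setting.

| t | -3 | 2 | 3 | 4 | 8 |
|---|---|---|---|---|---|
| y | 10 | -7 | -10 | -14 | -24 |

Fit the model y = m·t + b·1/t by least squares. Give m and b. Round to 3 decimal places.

Normal-equation sums: Σt·t = 102, Σt·1/t = 5, Σ1/t·1/t = 317/576.
And Σt·y = -322, Σ1/t·y = -50/3.
AᵀA·[m, b]ᵀ = Aᵀy becomes [[102, 5]; [5, 317/576]]·[m, b]ᵀ = [-322, -50/3]ᵀ.
Determinant 102·(317/576) − 5² = 2989/96.
m = ((-322)·(317/576) − 5·(-50/3))/(2989/96) = -27037/8967; b = (102·(-50/3) − 5·(-322))/(2989/96) = -8640/2989.

m = -3.015, b = -2.891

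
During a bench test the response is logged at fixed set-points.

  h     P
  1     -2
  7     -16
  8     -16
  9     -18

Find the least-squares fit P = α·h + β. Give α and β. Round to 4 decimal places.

MᵀM·[α, β]ᵀ = MᵀP reads: 195·α + 25·β = -404;  25·α + 4·β = -52.
det = 195·4 − 25² = 155.
α = ((-404)·4 − 25·(-52))/155 = -316/155; β = (195·(-52) − 25·(-404))/155 = -8/31.

α = -2.0387, β = -0.2581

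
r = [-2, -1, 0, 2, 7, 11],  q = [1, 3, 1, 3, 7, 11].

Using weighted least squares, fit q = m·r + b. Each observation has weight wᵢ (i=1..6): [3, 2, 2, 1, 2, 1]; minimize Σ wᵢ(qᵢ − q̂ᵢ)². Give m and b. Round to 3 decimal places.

m = 0.713, b = 2.313

AᵀWA·[m, b]ᵀ = AᵀWq reads: 237·m + 19·b = 213;  19·m + 11·b = 39.
Δ = 237·11 − 19² = 2246.
m = (213·11 − 19·39)/2246 = 801/1123; b = (237·39 − 19·213)/2246 = 2598/1123.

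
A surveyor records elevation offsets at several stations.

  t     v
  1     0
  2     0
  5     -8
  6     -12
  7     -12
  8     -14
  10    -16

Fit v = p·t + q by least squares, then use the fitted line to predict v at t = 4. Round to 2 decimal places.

v̂ = -5.74

AᵀA·[p, q]ᵀ = Aᵀv reads: 279·p + 39·q = -468;  39·p + 7·q = -62.
(Σt·t = 279, Σt = 39, Σ1 = 7, Σt·v = -468, Σv = -62.)
det = 279·7 − 39² = 432.
p = ((-468)·7 − 39·(-62))/432 = -143/72; q = (279·(-62) − 39·(-468))/432 = 53/24.
At t = 4: v̂ = (-143/72)·(4) + (53/24)·(1) = -413/72.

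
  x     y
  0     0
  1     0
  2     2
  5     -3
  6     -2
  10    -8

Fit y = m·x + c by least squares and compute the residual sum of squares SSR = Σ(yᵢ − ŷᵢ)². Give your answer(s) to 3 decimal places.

Forming AᵀA = [[166, 24]; [24, 6]] and Aᵀy = [-103, -11]ᵀ gives AᵀA·[m, c]ᵀ = Aᵀy.
Eliminating c: 6·(row 1) − 24·(row 2) gives 420·m = 6·(-103) − 24·(-11) = -354, so m = -59/70.
Then c = ((-11) − 24·(-59/70))/6 = 323/210.
Residuals: -323/210, -73/105, 451/210, -34/105, 319/210, -233/210; SSR = 1166/105.

SSR = 11.105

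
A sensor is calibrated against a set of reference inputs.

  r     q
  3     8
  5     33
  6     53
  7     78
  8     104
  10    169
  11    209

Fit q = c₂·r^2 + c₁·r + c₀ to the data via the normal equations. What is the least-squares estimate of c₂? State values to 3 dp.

c₂ = 1.970

Normal-equation sums: Σr^2·r^2 = 33140, Σr^2·r = 3554, Σr^2 = 404, Σr·r = 404, Σr = 50, Σ1 = 7.
Right-hand side: Σr^2·q = 55472, Σr·q = 5874, Σq = 654.
Normal equations: [[33140, 3554, 404]; [3554, 404, 50]; [404, 50, 7]]·[c₂, c₁, c₀]ᵀ = [55472, 5874, 654]ᵀ.
Row-reducing yields c₂ = 47195/23961, c₁ = -58154/23961, c₀ = -23266/7987.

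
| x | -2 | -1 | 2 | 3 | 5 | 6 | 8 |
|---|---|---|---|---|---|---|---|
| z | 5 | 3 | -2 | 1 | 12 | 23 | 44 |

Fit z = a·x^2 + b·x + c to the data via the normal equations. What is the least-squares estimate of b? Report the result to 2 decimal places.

b = -1.89

Normal-equation sums: Σx^2·x^2 = 6131, Σx^2·x = 879, Σx^2 = 143, Σx·x = 143, Σx = 21, Σ1 = 7.
And Σx^2·z = 3968, Σx·z = 536, Σz = 86.
MᵀM·[a, b, c]ᵀ = Mᵀz becomes [[6131, 879, 143]; [879, 143, 21]; [143, 21, 7]]·[a, b, c]ᵀ = [3968, 536, 86]ᵀ.
Row-reducing yields a = 18127/18997, b = -179749/94985, c = -145338/94985.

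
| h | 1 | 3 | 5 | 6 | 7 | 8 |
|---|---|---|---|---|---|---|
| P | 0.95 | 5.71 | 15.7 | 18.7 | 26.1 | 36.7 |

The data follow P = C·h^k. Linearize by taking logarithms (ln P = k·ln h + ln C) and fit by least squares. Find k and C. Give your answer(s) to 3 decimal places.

Let Y = ln P. Fitting Y = k·ln h + ln C by least squares:
Σln h = 8.5252, Σ(ln h)² = 15.1183, Σln P = 14.2378, Σln h·ln P = 25.4323.
Equations: 15.1183·k + 8.5252·ln C = 25.4323;  8.5252·k + 6·ln C = 14.2378.
Solving (det = 18.0313): k = 1.73109, ln C = -0.08667, so C = exp(-0.08667) = 0.91698.

k = 1.731, C = 0.917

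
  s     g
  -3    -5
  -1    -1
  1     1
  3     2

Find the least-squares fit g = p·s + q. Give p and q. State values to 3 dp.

p = 1.150, q = -0.750

From the data, Σs·s = 20, Σs = 0, Σ1 = 4.
Moment sums: Σs·g = 23, Σg = -3.
Normal equations: [[20, 0]; [0, 4]]·[p, q]ᵀ = [23, -3]ᵀ.
Eliminating q: 4·(row 1) − 0·(row 2) gives 80·p = 4·23 − 0·(-3) = 92, so p = 23/20.
Then q = ((-3) − 0·(23/20))/4 = -3/4.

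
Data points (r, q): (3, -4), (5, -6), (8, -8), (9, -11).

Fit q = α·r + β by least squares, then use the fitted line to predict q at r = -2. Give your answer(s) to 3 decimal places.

q̂ = 1.363

The normal equations are: 179·α + 25·β = -205;  25·α + 4·β = -29.
Determinant 179·4 − 25² = 91.
α = ((-205)·4 − 25·(-29))/91 = -95/91; β = (179·(-29) − 25·(-205))/91 = -66/91.
At r = -2: q̂ = (-95/91)·(-2) + (-66/91)·(1) = 124/91.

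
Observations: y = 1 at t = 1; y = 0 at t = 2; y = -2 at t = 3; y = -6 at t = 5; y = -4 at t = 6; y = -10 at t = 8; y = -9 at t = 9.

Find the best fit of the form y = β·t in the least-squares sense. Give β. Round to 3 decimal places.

β = -1.000

Sums needed: Σt·t = 220.
Moment sums: Σt·y = -220.
β = (-220)/220 = -1.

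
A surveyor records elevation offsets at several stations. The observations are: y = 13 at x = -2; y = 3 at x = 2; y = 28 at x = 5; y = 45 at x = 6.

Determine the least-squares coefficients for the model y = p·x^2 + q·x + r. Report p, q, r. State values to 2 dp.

p = 1.63, q = -2.63, r = 1.29

The normal equations are: 1953·p + 341·q + 69·r = 2384;  341·p + 69·q + 11·r = 390;  69·p + 11·q + 4·r = 89.
(Σx^2·x^2 = 1953, Σx^2·x = 341, Σx^2 = 69, Σx·x = 69, Σx = 11, Σ1 = 4, Σx^2·y = 2384, Σx·y = 390, Σy = 89.)
Row-reducing yields p = 273/167, q = -2198/835, r = 1077/835.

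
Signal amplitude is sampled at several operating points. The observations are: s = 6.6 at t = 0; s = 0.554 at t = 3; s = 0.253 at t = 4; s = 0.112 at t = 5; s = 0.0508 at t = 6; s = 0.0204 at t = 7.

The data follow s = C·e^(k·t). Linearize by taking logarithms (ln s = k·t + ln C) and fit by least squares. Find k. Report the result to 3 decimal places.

Let Y = ln s. Fitting Y = k·t + ln C by least squares:
AᵀA = [[135.0000, 25.0000]; [25.0000, 6]], rhs = [-63.3402, -9.1392]ᵀ  (here Σt = 25.0000, Σ(t)² = 135.0000, Σln s = -9.1392, Σt·ln s = -63.3402).
Solving (det = 185.0000): k = -0.81925, ln C = 1.89033.

k = -0.819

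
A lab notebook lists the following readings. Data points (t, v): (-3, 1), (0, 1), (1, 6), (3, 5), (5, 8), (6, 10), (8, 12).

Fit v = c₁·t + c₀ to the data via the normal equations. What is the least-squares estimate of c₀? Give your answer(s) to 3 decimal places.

c₀ = 3.145

Entries of MᵀM: Σt·t = 144, Σt = 20, Σ1 = 7.
Moment sums: Σt·v = 214, Σv = 43.
So MᵀM·[c₁, c₀]ᵀ = Mᵀv: [[144, 20]; [20, 7]]·[c₁, c₀]ᵀ = [214, 43]ᵀ.
Determinant 144·7 − 20² = 608.
c₁ = (214·7 − 20·43)/608 = 319/304; c₀ = (144·43 − 20·214)/608 = 239/76.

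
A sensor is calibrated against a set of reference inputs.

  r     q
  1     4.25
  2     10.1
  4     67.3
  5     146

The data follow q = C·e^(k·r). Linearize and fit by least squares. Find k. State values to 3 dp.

k = 0.897

With ln qᵢ as the transformed response and rᵢ as the regressor:
Σr = 12.0000, Σ(r)² = 46.0000, Σln q = 12.9522, Σr·ln q = 47.8267.
Normal system: [[46.0000, 12.0000]; [12.0000, 4]]·[k, ln C]ᵀ = [47.8267, 12.9522]ᵀ.
Δ = 46.0000·4 − (12.0000)² = 40.0000; k = (47.8267·4 − 12.0000·12.9522)/40.0000 = 0.89700, ln C = (46.0000·12.9522 − 12.0000·47.8267)/40.0000 = 0.54706.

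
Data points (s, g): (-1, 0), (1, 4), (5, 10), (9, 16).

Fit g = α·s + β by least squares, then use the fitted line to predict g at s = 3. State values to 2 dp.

Normal-equation sums: Σs·s = 108, Σs = 14, Σ1 = 4.
For Mᵀg: Σs·g = 198, Σg = 30.
So MᵀM·[α, β]ᵀ = Mᵀg: [[108, 14]; [14, 4]]·[α, β]ᵀ = [198, 30]ᵀ.
Eliminating β: 4·(row 1) − 14·(row 2) gives 236·α = 4·198 − 14·30 = 372, so α = 93/59.
Then β = (30 − 14·(93/59))/4 = 117/59.
At s = 3: ĝ = (93/59)·(3) + (117/59)·(1) = 396/59.

ĝ = 6.71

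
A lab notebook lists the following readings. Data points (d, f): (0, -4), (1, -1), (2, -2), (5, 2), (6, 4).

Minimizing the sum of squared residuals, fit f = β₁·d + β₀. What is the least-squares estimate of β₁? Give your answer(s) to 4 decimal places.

Setting ∂/∂β₁ … = 0 gives: 66·β₁ + 14·β₀ = 29;  14·β₁ + 5·β₀ = -1.
(Σd·d = 66, Σd = 14, Σ1 = 5, Σd·f = 29, Σf = -1.)
det = 66·5 − 14² = 134.
β₁ = (29·5 − 14·(-1))/134 = 159/134; β₀ = (66·(-1) − 14·29)/134 = -236/67.

β₁ = 1.1866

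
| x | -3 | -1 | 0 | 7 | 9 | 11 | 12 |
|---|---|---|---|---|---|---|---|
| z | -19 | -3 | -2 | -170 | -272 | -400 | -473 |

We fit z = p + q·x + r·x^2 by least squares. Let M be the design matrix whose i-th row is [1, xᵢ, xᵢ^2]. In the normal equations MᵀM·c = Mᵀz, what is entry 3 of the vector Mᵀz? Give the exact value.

-147048

Entry 3 ↔ basis x^2, so (Mᵀz)_{3} = Σᵢ (x^2)·zᵢ = (9)·(-19) + (1)·(-3) + (0)·(-2) + (49)·(-170) + (81)·(-272) + (121)·(-400) + (144)·(-473) = -147048.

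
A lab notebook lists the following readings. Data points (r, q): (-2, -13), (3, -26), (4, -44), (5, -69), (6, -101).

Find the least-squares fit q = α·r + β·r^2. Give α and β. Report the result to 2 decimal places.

α = 0.47, β = -2.88

Forming XᵀX = [[90, 424]; [424, 2274]] and Xᵀq = [-1179, -6351]ᵀ gives XᵀX·[α, β]ᵀ = Xᵀq.
Determinant 90·2274 − 424² = 24884.
α = ((-1179)·2274 − 424·(-6351))/24884 = 5889/12442; β = (90·(-6351) − 424·(-1179))/24884 = -35847/12442.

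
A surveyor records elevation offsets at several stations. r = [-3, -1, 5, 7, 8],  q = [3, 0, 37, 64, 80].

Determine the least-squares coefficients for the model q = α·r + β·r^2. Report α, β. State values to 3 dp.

α = 2.125, β = 0.997

With design matrix M, MᵀM = [[148, 952]; [952, 7204]] and Mᵀq = [1264, 9208]ᵀ.
Determinant 148·7204 − 952² = 159888.
α = (1264·7204 − 952·9208)/159888 = 7080/3331; β = (148·9208 − 952·1264)/159888 = 3322/3331.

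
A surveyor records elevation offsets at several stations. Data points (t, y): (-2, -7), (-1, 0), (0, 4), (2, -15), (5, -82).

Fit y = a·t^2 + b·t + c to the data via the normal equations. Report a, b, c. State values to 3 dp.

Forming MᵀM = [[658, 124, 34]; [124, 34, 4]; [34, 4, 5]] and Mᵀy = [-2138, -426, -100]ᵀ gives MᵀM·[a, b, c]ᵀ = Mᵀy.
Inverting the 3×3 Gram matrix, [a, b, c]ᵀ = [-1297/429, -743/429, 278/143]ᵀ.

a = -3.023, b = -1.732, c = 1.944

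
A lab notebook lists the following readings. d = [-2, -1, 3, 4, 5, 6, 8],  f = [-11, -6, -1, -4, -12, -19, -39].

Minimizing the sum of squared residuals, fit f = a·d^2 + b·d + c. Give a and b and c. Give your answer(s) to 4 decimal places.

Sums needed: Σd^2·d^2 = 6371, Σd^2·d = 935, Σd^2 = 155, Σd·d = 155, Σd = 23, Σ1 = 7.
For Mᵀf: Σd^2·f = -3603, Σd·f = -477, Σf = -92.
Row-reducing yields a = -7291/7612, b = 11167/3806, c = -11983/7612.

a = -0.9578, b = 2.9341, c = -1.5742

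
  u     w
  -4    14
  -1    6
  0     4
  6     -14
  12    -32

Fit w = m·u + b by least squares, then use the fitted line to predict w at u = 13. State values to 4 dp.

The normal system AᵀA·[m, b]ᵀ = Aᵀw is [[197, 13]; [13, 5]]·[m, b]ᵀ = [-530, -22]ᵀ.
Eliminating b: 5·(row 1) − 13·(row 2) gives 816·m = 5·(-530) − 13·(-22) = -2364, so m = -197/68.
Then b = ((-22) − 13·(-197/68))/5 = 213/68.
At u = 13: ŵ = (-197/68)·(13) + (213/68)·(1) = -587/17.

ŵ = -34.5294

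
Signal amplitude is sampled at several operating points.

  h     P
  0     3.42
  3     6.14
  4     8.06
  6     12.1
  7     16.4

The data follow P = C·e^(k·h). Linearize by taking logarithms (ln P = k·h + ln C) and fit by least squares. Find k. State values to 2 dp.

With ln Pᵢ as the transformed response and hᵢ as the regressor:
Σh = 20.0000, Σ(h)² = 110.0000, Σln P = 10.4219, Σh·ln P = 48.3323.
Normal system: [[110.0000, 20.0000]; [20.0000, 5]]·[k, ln C]ᵀ = [48.3323, 10.4219]ᵀ.
Solving (det = 150.0000): k = 0.22150, ln C = 1.19839.

k = 0.22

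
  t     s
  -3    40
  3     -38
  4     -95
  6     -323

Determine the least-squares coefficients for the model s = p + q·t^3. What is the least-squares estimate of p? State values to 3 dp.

Forming XᵀX = [[4, 280]; [280, 52210]] and Xᵀs = [-416, -77954]ᵀ gives XᵀX·[p, q]ᵀ = Xᵀs.
Δ = 4·52210 − 280² = 130440.
p = ((-416)·52210 − 280·(-77954))/130440 = 898/1087; q = (4·(-77954) − 280·(-416))/130440 = -8139/5435.

p = 0.826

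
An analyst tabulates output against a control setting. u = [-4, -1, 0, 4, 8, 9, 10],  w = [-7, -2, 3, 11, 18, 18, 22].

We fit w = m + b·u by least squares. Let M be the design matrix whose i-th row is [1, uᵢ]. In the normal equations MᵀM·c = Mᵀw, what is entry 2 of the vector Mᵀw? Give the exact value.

600

Entry 2 ↔ basis u, so (Mᵀw)_{2} = Σᵢ (u)·wᵢ = (-4)·(-7) + (-1)·(-2) + (0)·(3) + (4)·(11) + (8)·(18) + (9)·(18) + (10)·(22) = 600.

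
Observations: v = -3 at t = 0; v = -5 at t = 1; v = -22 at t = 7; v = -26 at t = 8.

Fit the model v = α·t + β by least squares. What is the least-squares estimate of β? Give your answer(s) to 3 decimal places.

β = -2.560

Normal-equation sums: Σt·t = 114, Σt = 16, Σ1 = 4.
Right-hand side: Σt·v = -367, Σv = -56.
So AᵀA·[α, β]ᵀ = Aᵀv: [[114, 16]; [16, 4]]·[α, β]ᵀ = [-367, -56]ᵀ.
Eliminating β: 4·(row 1) − 16·(row 2) gives 200·α = 4·(-367) − 16·(-56) = -572, so α = -143/50.
Then β = ((-56) − 16·(-143/50))/4 = -64/25.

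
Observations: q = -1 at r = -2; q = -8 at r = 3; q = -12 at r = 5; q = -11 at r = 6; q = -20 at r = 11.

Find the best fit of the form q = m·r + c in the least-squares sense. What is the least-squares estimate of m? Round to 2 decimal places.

Forming MᵀM = [[195, 23]; [23, 5]] and Mᵀq = [-368, -52]ᵀ gives MᵀM·[m, c]ᵀ = Mᵀq.
Δ = 195·5 − 23² = 446.
m = ((-368)·5 − 23·(-52))/446 = -322/223; c = (195·(-52) − 23·(-368))/446 = -838/223.

m = -1.44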